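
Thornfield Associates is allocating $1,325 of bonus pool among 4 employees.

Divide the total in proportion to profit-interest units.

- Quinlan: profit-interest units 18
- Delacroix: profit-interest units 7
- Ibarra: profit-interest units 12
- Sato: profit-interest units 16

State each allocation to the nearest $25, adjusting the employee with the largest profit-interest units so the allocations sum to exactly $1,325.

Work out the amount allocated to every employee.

Quinlan: $450 · Delacroix: $175 · Ibarra: $300 · Sato: $400

Profit-interest units total: 18 + 7 + 12 + 16 = 53.
Raw shares: Quinlan 450.00; Delacroix 175.00; Ibarra 300.00; Sato 400.00.
At nearest $25: Quinlan $450; Delacroix $175; Ibarra $300; Sato $400. Sum = $1,325.
Rounded total matches; no reconciliation needed.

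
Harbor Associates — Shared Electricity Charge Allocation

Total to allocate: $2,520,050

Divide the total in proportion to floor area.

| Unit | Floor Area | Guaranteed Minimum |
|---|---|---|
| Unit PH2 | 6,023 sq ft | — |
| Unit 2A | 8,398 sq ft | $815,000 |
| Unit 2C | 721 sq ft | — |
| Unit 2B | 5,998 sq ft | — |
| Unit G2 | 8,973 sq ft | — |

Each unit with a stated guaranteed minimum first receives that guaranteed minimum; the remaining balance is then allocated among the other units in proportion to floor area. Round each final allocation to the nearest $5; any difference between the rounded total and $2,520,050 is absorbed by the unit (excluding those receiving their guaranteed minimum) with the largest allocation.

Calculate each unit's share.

Unit PH2: $472,925 | Unit 2A: $815,000 | Unit 2C: $56,615 | Unit 2B: $470,960 | Unit G2: $704,550

Fund the minimums — Unit 2A $815,000. Remaining pool $1,705,050.
Remaining pool split over remaining floor area 21,715: Unit PH2 472,922.69 → $472,925; Unit 2C 56,612.53 → $56,615; Unit 2B 470,959.70 → $470,960; Unit G2 704,555.08 → $704,555.
Rounding difference −$5 applied to Unit G2 → $704,550.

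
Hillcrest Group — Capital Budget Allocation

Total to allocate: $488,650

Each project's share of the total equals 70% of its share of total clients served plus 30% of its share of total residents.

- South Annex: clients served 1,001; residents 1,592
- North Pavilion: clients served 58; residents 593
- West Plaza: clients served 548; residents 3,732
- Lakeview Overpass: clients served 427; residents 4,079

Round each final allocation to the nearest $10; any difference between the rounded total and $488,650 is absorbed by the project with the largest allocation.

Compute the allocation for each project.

South Annex: $191,680 | North Pavilion: $18,450 | West Plaza: $146,890 | Lakeview Overpass: $131,630

Clients served total 2,034; residents total 9,996.
Blended shares (70% clients served + 30% residents): South Annex 0.3923; North Pavilion 0.0378; West Plaza 0.3006; Lakeview Overpass 0.2694.
Raw shares: South Annex 191,684.06; North Pavilion 18,450.34; West Plaza 146,887.56; Lakeview Overpass 131,628.03.
At nearest $10: South Annex $191,680; North Pavilion $18,450; West Plaza $146,890; Lakeview Overpass $131,630. Sum = $488,650.
No rounding difference to absorb.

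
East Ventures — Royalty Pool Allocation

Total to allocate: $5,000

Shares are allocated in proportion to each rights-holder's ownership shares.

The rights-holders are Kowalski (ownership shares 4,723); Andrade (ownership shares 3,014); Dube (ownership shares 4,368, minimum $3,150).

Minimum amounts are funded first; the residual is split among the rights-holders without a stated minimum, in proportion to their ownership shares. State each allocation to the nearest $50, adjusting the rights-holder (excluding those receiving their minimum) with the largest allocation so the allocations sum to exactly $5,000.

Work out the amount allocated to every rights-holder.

Kowalski: $1,150 | Andrade: $700 | Dube: $3,150

Guaranteed amounts: Dube $3,150. Balance $1,850.
Balance split over remaining ownership shares 7,737: Kowalski 1,129.32 → $1,150; Andrade 720.68 → $700.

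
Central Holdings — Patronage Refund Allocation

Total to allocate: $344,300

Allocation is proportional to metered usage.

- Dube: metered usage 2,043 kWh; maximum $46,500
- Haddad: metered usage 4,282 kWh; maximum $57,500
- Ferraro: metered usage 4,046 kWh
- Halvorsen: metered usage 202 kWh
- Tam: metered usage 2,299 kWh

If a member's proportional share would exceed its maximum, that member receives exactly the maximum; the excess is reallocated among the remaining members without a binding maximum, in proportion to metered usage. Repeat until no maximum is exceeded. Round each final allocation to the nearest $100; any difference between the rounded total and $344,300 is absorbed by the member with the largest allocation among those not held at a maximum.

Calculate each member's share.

Combined metered usage = 12,872.
Pro-rata shares before constraints: Dube 54,646.12; Haddad 114,534.85; Ferraro 108,222.33; Halvorsen 5,403.09; Tam 61,493.61.
Capped: Dube ($46,500), Haddad ($57,500); balance $240,300 reallocated over remaining metered usage 6,547.
Redistributed shares: Ferraro 148,503.71 → $148,500; Halvorsen 7,414.17 → $7,400; Tam 84,382.11 → $84,400.

Dube: $46,500 | Haddad: $57,500 | Ferraro: $148,500 | Halvorsen: $7,400 | Tam: $84,400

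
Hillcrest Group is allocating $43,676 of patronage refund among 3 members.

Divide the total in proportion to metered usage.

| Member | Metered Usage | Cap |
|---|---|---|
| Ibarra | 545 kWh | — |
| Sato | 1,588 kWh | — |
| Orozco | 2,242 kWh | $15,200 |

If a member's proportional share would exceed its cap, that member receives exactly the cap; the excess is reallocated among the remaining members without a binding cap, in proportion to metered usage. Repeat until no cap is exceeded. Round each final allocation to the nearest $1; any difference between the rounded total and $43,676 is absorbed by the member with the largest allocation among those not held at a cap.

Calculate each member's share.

Ibarra: $7,276 · Sato: $21,200 · Orozco: $15,200

Metered usage total: 4,375.
Unconstrained shares: Ibarra 5,440.78; Sato 15,853.14; Orozco 22,382.08.
Capped: Orozco ($15,200); remaining pool $28,476 reallocated over remaining metered usage 2,133.
Remaining shares: Ibarra 7,275.86 → $7,276; Sato 21,200.14 → $21,200.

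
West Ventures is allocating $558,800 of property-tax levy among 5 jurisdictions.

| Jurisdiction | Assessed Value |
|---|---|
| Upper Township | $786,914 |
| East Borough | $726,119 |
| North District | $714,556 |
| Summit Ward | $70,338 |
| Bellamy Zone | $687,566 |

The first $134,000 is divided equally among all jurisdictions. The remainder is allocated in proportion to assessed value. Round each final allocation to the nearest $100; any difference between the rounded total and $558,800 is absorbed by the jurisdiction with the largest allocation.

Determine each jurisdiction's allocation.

Equal tier: $134,000 ÷ 5 = $26,800 apiece.
Remainder $424,800 by assessed value (total 2,985,493): Upper Township 111,968.46 → $112,000; East Borough 103,318.06 → $103,300; North District 101,672.79 → $101,700; Summit Ward 10,008.26 → $10,000; Bellamy Zone 97,832.43 → $97,800.
Totals: Upper Township $26,800 + $112,000 = $138,800; East Borough $26,800 + $103,300 = $130,100; North District $26,800 + $101,700 = $128,500; Summit Ward $26,800 + $10,000 = $36,800; Bellamy Zone $26,800 + $97,800 = $124,600.

Upper Township: $138,800 · East Borough: $130,100 · North District: $128,500 · Summit Ward: $36,800 · Bellamy Zone: $124,600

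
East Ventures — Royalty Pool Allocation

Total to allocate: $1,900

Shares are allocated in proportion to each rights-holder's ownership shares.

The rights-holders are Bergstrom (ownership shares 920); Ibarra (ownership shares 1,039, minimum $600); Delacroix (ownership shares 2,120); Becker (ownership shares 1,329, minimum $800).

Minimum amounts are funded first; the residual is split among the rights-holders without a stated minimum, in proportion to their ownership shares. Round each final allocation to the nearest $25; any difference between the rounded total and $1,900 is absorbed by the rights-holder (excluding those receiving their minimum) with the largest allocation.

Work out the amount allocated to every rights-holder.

Minimums first: Ibarra $600; Becker $800. Balance $500.
Balance split over remaining ownership shares 3,040: Bergstrom 151.32 → $150; Delacroix 348.68 → $350.

Bergstrom: $150 · Ibarra: $600 · Delacroix: $350 · Becker: $800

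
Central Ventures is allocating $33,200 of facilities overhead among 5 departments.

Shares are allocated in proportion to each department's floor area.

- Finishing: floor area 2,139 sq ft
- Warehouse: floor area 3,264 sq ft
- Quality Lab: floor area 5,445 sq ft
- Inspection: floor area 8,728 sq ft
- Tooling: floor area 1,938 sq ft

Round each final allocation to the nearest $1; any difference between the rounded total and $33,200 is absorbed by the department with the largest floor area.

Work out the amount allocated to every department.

Finishing: $3,301 · Warehouse: $5,037 · Quality Lab: $8,403 · Inspection: $13,468 · Tooling: $2,991

Floor area total: 2,139 + 3,264 + 5,445 + 8,728 + 1,938 = 21,514.
Raw shares: Finishing 3,300.86; Warehouse 5,036.94; Quality Lab 8,402.62; Inspection 13,468.89; Tooling 2,990.69.
At nearest $1: Finishing $3,301; Warehouse $5,037; Quality Lab $8,403; Inspection $13,469; Tooling $2,991. Sum = $33,201.
Difference $33,200 − $33,201 = −$1 applied to largest floor area (Inspection): Inspection becomes $13,468.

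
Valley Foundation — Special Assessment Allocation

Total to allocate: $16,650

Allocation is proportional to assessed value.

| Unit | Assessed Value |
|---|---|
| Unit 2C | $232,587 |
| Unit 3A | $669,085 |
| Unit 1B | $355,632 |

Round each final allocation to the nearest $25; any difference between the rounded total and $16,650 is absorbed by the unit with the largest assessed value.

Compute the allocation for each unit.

Unit 2C: $3,075; Unit 3A: $8,875; Unit 1B: $4,700

Assessed value total: 1,257,304.
Raw shares: Unit 2C 232,587/1,257,304 × $16,650 = 3,080.06; Unit 3A 669,085/1,257,304 × $16,650 = 8,860.44; Unit 1B 355,632/1,257,304 × $16,650 = 4,709.50.
At nearest $25: Unit 2C $3,075; Unit 3A $8,850; Unit 1B $4,700. Sum = $16,625.
Difference $16,650 − $16,625 = +$25 applied to largest assessed value (Unit 3A): Unit 3A becomes $8,875.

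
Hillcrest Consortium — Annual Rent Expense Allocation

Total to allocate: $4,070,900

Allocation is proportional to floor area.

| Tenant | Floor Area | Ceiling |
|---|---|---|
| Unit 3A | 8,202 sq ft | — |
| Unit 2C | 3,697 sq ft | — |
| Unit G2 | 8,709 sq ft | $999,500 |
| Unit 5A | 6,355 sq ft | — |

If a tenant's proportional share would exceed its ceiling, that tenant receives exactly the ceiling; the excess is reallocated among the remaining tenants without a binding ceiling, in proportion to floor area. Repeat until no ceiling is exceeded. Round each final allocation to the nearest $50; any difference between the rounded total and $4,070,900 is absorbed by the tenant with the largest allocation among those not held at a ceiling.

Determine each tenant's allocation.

Unit 3A: $1,380,050 · Unit 2C: $622,050 · Unit G2: $999,500 · Unit 5A: $1,069,300

Floor area total: 26,963.
Proportional shares (ignoring caps): Unit 3A 1,238,345.95; Unit 2C 558,176.66; Unit G2 1,314,893.30; Unit 5A 959,484.09.
Capped: Unit G2 ($999,500); residual $3,071,400 reallocated over remaining floor area 18,254.
Redistributed shares: Unit 3A 1,380,060.41 → $1,380,050; Unit 2C 622,053.57 → $622,050; Unit 5A 1,069,286.02 → $1,069,300.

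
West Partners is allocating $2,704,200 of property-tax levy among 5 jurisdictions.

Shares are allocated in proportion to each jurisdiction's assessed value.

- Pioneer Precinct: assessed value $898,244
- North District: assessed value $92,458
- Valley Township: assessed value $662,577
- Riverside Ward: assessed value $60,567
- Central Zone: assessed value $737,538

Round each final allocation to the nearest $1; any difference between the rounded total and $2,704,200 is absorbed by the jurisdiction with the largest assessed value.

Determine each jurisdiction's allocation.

Pioneer Precinct: $990,882; North District: $101,993; Valley Township: $730,910; Riverside Ward: $66,813; Central Zone: $813,602

Assessed value total: 898,244 + 92,458 + 662,577 + 60,567 + 737,538 = 2,451,384.
Pro-rata amounts: Pioneer Precinct 990,881.65; North District 101,993.37; Valley Township 730,909.85; Riverside Ward 66,813.39; Central Zone 813,601.73.
Rounded to nearest $1: Pioneer Precinct $990,882; North District $101,993; Valley Township $730,910; Riverside Ward $66,813; Central Zone $813,602. Sum = $2,704,200.
No rounding difference to absorb.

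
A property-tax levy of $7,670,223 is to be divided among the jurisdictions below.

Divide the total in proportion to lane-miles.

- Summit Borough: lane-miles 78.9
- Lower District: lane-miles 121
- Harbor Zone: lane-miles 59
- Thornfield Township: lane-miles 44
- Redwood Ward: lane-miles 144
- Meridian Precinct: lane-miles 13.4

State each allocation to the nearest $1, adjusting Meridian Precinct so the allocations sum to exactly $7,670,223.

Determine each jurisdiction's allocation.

Summit Borough: $1,314,753 · Lower District: $2,016,287 · Harbor Zone: $983,148 · Thornfield Township: $733,195 · Redwood Ward: $2,399,548 · Meridian Precinct: $223,292

Lane-miles total: 460.3.
Unrounded shares: Summit Borough 78.9/460.3 × $7,670,223 = 1,314,752.54; Lower District 121/460.3 × $7,670,223 = 2,016,287.17; Harbor Zone 59/460.3 × $7,670,223 = 983,148.29; Thornfield Township 44/460.3 × $7,670,223 = 733,195.33; Redwood Ward 144/460.3 × $7,670,223 = 2,399,548.36; Meridian Precinct 13.4/460.3 × $7,670,223 = 223,291.31.
At nearest $1: Summit Borough $1,314,753; Lower District $2,016,287; Harbor Zone $983,148; Thornfield Township $733,195; Redwood Ward $2,399,548; Meridian Precinct $223,291. Sum = $7,670,222.
Difference $7,670,223 − $7,670,222 = +$1 applied to Meridian Precinct: Meridian Precinct becomes $223,292.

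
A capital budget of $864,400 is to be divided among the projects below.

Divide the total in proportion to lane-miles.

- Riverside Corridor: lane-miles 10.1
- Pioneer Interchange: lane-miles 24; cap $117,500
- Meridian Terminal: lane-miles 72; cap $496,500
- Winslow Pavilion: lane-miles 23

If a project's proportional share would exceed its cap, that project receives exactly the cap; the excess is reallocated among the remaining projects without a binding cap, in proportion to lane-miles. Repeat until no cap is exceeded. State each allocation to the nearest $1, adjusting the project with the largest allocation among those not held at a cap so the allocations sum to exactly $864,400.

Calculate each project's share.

Riverside Corridor: $76,406; Pioneer Interchange: $117,500; Meridian Terminal: $496,500; Winslow Pavilion: $173,994

Lane-miles total: 129.1.
Pro-rata shares before constraints: Riverside Corridor 67,625.41; Pioneer Interchange 160,694.04; Meridian Terminal 482,082.11; Winslow Pavilion 153,998.45.
Cap binds for Pioneer Interchange ($117,500); remaining pool $746,900 reallocated over remaining lane-miles 105.1.
Cap binds for Meridian Terminal ($496,500); remaining pool $250,400 reallocated over remaining lane-miles 33.1.
Remaining shares: Riverside Corridor 76,406.04 → $76,406; Winslow Pavilion 173,993.96 → $173,994.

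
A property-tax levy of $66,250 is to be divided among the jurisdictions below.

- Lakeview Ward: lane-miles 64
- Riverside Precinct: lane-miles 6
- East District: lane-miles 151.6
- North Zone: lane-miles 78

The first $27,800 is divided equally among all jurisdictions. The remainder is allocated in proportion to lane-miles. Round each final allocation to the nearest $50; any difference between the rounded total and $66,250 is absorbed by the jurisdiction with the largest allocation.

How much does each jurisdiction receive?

Lakeview Ward: $15,150 · Riverside Precinct: $7,700 · East District: $26,450 · North Zone: $16,950

$27,800 shared equally gives $6,950 per jurisdiction.
Remainder $38,450 by lane-miles (total 299.6): Lakeview Ward 8,213.62 → $8,200; Riverside Precinct 770.03 → $750; East District 19,456.01 → $19,450; North Zone 10,010.35 → $10,000.
Rounding difference +$50 on remainder applied to East District.
Totals: Lakeview Ward $6,950 + $8,200 = $15,150; Riverside Precinct $6,950 + $750 = $7,700; East District $6,950 + $19,500 = $26,450; North Zone $6,950 + $10,000 = $16,950.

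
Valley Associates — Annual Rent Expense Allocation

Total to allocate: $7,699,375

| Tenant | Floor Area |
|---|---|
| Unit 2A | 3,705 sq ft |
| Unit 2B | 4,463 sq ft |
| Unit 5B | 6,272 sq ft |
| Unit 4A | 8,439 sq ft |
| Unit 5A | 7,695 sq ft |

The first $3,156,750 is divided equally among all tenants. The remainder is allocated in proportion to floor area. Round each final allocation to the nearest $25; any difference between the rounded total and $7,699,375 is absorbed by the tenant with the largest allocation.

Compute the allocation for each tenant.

Equal tier: $3,156,750 ÷ 5 = $631,350 apiece.
Remainder $4,542,625 by floor area (total 30,574): Unit 2A 550,481.64 → $550,475; Unit 2B 663,103.79 → $663,100; Unit 5B 931,881.47 → $931,875; Unit 4A 1,253,850.08 → $1,253,850; Unit 5A 1,143,308.02 → $1,143,300.
Rounding difference +$25 on remainder applied to Unit 4A.
Totals: Unit 2A $631,350 + $550,475 = $1,181,825; Unit 2B $631,350 + $663,100 = $1,294,450; Unit 5B $631,350 + $931,875 = $1,563,225; Unit 4A $631,350 + $1,253,875 = $1,885,225; Unit 5A $631,350 + $1,143,300 = $1,774,650.

Unit 2A: $1,181,825 | Unit 2B: $1,294,450 | Unit 5B: $1,563,225 | Unit 4A: $1,885,225 | Unit 5A: $1,774,650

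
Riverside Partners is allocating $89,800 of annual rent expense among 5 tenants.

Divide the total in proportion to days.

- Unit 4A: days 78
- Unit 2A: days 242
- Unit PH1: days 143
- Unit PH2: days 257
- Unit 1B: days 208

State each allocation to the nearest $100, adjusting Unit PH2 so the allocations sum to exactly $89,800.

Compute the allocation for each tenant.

Combined days = 928.
Pro-rata amounts: Unit 4A 78/928 × $89,800 = 7,547.84; Unit 2A 242/928 × $89,800 = 23,417.67; Unit PH1 143/928 × $89,800 = 13,837.72; Unit PH2 257/928 × $89,800 = 24,869.18; Unit 1B 208/928 × $89,800 = 20,127.59.
Rounded to nearest $100: Unit 4A $7,500; Unit 2A $23,400; Unit PH1 $13,800; Unit PH2 $24,900; Unit 1B $20,100. Sum = $89,700.
Difference $89,800 − $89,700 = +$100 applied to Unit PH2: Unit PH2 becomes $25,000.

Unit 4A: $7,500 | Unit 2A: $23,400 | Unit PH1: $13,800 | Unit PH2: $25,000 | Unit 1B: $20,100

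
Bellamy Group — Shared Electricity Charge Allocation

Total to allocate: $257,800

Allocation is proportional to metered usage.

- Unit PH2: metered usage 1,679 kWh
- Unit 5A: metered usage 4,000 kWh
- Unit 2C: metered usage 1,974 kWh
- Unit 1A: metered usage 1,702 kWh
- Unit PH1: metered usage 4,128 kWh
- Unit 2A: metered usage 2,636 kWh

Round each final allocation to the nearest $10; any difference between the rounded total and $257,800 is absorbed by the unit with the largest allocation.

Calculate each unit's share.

Unit PH2: $26,850; Unit 5A: $63,970; Unit 2C: $31,570; Unit 1A: $27,220; Unit PH1: $66,030; Unit 2A: $42,160

Metered usage total: 16,119.
Raw shares: Unit PH2 1,679/16,119 × $257,800 = 26,853.17; Unit 5A 4,000/16,119 × $257,800 = 63,974.19; Unit 2C 1,974/16,119 × $257,800 = 31,571.26; Unit 1A 1,702/16,119 × $257,800 = 27,221.02; Unit PH1 4,128/16,119 × $257,800 = 66,021.37; Unit 2A 2,636/16,119 × $257,800 = 42,158.99.
Rounded to nearest $10: Unit PH2 $26,850; Unit 5A $63,970; Unit 2C $31,570; Unit 1A $27,220; Unit PH1 $66,020; Unit 2A $42,160. Sum = $257,790.
Difference $257,800 − $257,790 = +$10 applied to largest allocation (Unit PH1): Unit PH1 becomes $66,030.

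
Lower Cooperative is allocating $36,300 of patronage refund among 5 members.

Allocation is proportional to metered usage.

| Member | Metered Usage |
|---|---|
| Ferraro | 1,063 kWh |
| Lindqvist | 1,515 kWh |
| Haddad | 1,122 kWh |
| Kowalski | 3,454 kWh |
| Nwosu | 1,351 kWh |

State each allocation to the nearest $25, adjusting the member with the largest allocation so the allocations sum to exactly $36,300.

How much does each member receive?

Ferraro: $4,525; Lindqvist: $6,475; Haddad: $4,800; Kowalski: $14,725; Nwosu: $5,775

Metered usage total: 8,505.
Proportional shares: Ferraro 1,063/8,505 × $36,300 = 4,536.97; Lindqvist 1,515/8,505 × $36,300 = 6,466.14; Haddad 1,122/8,505 × $36,300 = 4,788.78; Kowalski 3,454/8,505 × $36,300 = 14,741.94; Nwosu 1,351/8,505 × $36,300 = 5,766.17.
At nearest $25: Ferraro $4,525; Lindqvist $6,475; Haddad $4,800; Kowalski $14,750; Nwosu $5,775. Sum = $36,325.
Difference $36,300 − $36,325 = −$25 applied to largest allocation (Kowalski): Kowalski becomes $14,725.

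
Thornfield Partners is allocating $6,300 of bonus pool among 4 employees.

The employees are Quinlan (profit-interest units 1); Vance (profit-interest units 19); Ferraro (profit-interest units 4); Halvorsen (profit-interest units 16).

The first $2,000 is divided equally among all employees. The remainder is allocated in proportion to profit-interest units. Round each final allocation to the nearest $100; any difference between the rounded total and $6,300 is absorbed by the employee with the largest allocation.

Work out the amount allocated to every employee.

Quinlan: $600 | Vance: $2,600 | Ferraro: $900 | Halvorsen: $2,200

First tranche $2,000 split equally: $500 each.
Remainder $4,300 by profit-interest units (total 40): Quinlan 107.50 → $100; Vance 2,042.50 → $2,000; Ferraro 430.00 → $400; Halvorsen 1,720.00 → $1,700.
Rounding difference +$100 on remainder applied to Vance.
Totals: Quinlan $500 + $100 = $600; Vance $500 + $2,100 = $2,600; Ferraro $500 + $400 = $900; Halvorsen $500 + $1,700 = $2,200.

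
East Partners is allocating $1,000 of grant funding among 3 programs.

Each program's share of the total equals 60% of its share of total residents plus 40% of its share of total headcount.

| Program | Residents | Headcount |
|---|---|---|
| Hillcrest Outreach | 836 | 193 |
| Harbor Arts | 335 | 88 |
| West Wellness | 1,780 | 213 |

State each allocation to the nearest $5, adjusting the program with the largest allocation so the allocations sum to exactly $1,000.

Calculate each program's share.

Residents total 2,951; headcount total 494.
Blended shares (60% residents + 40% headcount): Hillcrest Outreach 0.3263; Harbor Arts 0.1394; West Wellness 0.5344.
Raw shares: Hillcrest Outreach 326.25; Harbor Arts 139.37; West Wellness 534.38.
At nearest $5: Hillcrest Outreach $325; Harbor Arts $140; West Wellness $535. Sum = $1,000.
No rounding difference to absorb.

Hillcrest Outreach: $325; Harbor Arts: $140; West Wellness: $535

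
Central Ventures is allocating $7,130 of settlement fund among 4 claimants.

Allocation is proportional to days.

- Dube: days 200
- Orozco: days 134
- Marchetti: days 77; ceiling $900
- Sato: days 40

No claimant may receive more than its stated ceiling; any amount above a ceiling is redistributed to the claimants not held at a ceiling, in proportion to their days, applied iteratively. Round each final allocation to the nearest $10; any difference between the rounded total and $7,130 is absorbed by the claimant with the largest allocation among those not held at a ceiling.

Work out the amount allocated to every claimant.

Dube: $3,330; Orozco: $2,230; Marchetti: $900; Sato: $670

Total days = 451.
Pro-rata shares before constraints: Dube 3,161.86; Orozco 2,118.45; Marchetti 1,217.32; Sato 632.37.
Held at cap: Marchetti ($900); residual $6,230 reallocated over remaining days 374.
Redistributed shares: Dube 3,331.55 → $3,330; Orozco 2,232.14 → $2,230; Sato 666.31 → $670.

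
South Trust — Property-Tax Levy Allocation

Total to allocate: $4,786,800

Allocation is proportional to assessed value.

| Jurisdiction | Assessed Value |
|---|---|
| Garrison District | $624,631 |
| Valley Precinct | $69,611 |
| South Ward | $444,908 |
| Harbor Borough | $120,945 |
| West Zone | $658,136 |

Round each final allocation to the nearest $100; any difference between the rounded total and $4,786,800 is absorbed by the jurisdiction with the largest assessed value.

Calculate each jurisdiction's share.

Total assessed value = 1,918,231.
Proportional shares: Garrison District 624,631/1,918,231 × $4,786,800 = 1,558,719.29; Valley Precinct 69,611/1,918,231 × $4,786,800 = 173,708.97; South Ward 444,908/1,918,231 × $4,786,800 = 1,110,234.18; Harbor Borough 120,945/1,918,231 × $4,786,800 = 301,809.08; West Zone 658,136/1,918,231 × $4,786,800 = 1,642,328.48.
At nearest $100: Garrison District $1,558,700; Valley Precinct $173,700; South Ward $1,110,200; Harbor Borough $301,800; West Zone $1,642,300. Sum = $4,786,700.
Difference $4,786,800 − $4,786,700 = +$100 applied to largest assessed value (West Zone): West Zone becomes $1,642,400.

Garrison District: $1,558,700 · Valley Precinct: $173,700 · South Ward: $1,110,200 · Harbor Borough: $301,800 · West Zone: $1,642,400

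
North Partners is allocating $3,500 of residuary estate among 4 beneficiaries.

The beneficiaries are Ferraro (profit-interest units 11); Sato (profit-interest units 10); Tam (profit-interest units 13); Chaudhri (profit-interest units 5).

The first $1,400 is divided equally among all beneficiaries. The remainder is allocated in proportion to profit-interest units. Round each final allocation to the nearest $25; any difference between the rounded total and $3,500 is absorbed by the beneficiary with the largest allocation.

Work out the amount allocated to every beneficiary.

$1,400 shared equally gives $350 per beneficiary.
Remainder $2,100 by profit-interest units (total 39): Ferraro 592.31 → $600; Sato 538.46 → $550; Tam 700.00 → $700; Chaudhri 269.23 → $275.
Rounding difference −$25 on remainder applied to Tam.
Totals: Ferraro $350 + $600 = $950; Sato $350 + $550 = $900; Tam $350 + $675 = $1,025; Chaudhri $350 + $275 = $625.

Ferraro: $950 · Sato: $900 · Tam: $1,025 · Chaudhri: $625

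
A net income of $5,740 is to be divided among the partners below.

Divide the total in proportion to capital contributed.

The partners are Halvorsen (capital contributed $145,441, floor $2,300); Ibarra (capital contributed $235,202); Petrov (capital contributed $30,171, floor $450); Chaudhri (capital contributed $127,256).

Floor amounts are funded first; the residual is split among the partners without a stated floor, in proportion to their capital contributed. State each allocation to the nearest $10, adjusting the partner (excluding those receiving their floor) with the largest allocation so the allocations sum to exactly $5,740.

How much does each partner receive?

Minimums first: Halvorsen $2,300; Petrov $450. Residual $2,990.
Residual split over remaining capital contributed 362,458: Ibarra 1,940.24 → $1,940; Chaudhri 1,049.76 → $1,050.

Halvorsen: $2,300 | Ibarra: $1,940 | Petrov: $450 | Chaudhri: $1,050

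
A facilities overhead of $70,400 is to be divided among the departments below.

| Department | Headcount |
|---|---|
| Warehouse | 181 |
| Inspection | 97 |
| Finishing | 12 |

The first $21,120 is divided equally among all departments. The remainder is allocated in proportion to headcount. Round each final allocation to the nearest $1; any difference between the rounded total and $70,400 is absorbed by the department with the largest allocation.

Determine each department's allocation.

Warehouse: $37,798 · Inspection: $23,523 · Finishing: $9,079

First tranche $21,120 split equally: $7,040 each.
Remainder $49,280 by headcount (total 290): Warehouse 30,757.52 → $30,758; Inspection 16,483.31 → $16,483; Finishing 2,039.17 → $2,039.
Totals: Warehouse $7,040 + $30,758 = $37,798; Inspection $7,040 + $16,483 = $23,523; Finishing $7,040 + $2,039 = $9,079.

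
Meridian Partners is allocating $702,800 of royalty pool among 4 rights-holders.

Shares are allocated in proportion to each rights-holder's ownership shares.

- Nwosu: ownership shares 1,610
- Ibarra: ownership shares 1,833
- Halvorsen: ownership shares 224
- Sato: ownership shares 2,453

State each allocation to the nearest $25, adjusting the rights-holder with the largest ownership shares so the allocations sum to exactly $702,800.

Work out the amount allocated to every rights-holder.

Combined ownership shares = 1,610 + 1,833 + 224 + 2,453 = 6,120.
Unrounded shares: Nwosu 184,886.93; Ibarra 210,495.49; Halvorsen 25,723.40; Sato 281,694.18.
Rounded to nearest $25: Nwosu $184,875; Ibarra $210,500; Halvorsen $25,725; Sato $281,700. Sum = $702,800.
Sum already equals the total — no adjustment.

Nwosu: $184,875 | Ibarra: $210,500 | Halvorsen: $25,725 | Sato: $281,700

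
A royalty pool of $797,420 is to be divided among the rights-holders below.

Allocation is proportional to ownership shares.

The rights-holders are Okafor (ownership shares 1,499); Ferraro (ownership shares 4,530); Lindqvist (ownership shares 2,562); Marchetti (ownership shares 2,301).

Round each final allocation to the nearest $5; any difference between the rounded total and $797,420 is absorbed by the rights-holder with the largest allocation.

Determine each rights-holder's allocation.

Sum of ownership shares: 10,892.
Raw shares: Okafor 1,499/10,892 × $797,420 = 109,744.09; Ferraro 4,530/10,892 × $797,420 = 331,648.24; Lindqvist 2,562/10,892 × $797,420 = 187,567.94; Marchetti 2,301/10,892 × $797,420 = 168,459.73.
Rounded to nearest $5: Okafor $109,745; Ferraro $331,650; Lindqvist $187,570; Marchetti $168,460. Sum = $797,425.
Difference $797,420 − $797,425 = −$5 applied to largest allocation (Ferraro): Ferraro becomes $331,645.

Okafor: $109,745 · Ferraro: $331,645 · Lindqvist: $187,570 · Marchetti: $168,460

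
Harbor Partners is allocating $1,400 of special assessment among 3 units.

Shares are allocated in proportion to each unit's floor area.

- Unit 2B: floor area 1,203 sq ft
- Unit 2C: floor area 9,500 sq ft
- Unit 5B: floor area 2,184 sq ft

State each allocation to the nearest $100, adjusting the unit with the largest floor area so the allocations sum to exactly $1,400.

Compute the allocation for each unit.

Unit 2B: $100 | Unit 2C: $1,100 | Unit 5B: $200

Combined floor area = 12,887.
Proportional shares: Unit 2B 1,203/12,887 × $1,400 = 130.69; Unit 2C 9,500/12,887 × $1,400 = 1,032.05; Unit 5B 2,184/12,887 × $1,400 = 237.26.
Rounded to nearest $100: Unit 2B $100; Unit 2C $1,000; Unit 5B $200. Sum = $1,300.
Difference $1,400 − $1,300 = +$100 applied to largest floor area (Unit 2C): Unit 2C becomes $1,100.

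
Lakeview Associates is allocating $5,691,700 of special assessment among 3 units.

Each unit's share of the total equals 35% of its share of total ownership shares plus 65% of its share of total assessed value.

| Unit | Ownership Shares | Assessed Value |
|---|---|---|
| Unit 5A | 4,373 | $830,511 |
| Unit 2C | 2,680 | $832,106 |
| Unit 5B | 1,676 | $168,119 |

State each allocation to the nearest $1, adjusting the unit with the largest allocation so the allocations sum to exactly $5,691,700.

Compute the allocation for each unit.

Unit 5A: $2,676,309; Unit 2C: $2,293,162; Unit 5B: $722,229

Ownership shares total 8,729; assessed value total 1,830,736.
Blended shares (35% ownership shares + 65% assessed value): Unit 5A 0.4702; Unit 2C 0.4029; Unit 5B 0.1269.
Unrounded shares: Unit 5A 2,676,308.32; Unit 2C 2,293,162.33; Unit 5B 722,229.35.
Rounded to nearest $1: Unit 5A $2,676,308; Unit 2C $2,293,162; Unit 5B $722,229. Sum = $5,691,699.
Difference $5,691,700 − $5,691,699 = +$1 applied to largest allocation (Unit 5A): Unit 5A becomes $2,676,309.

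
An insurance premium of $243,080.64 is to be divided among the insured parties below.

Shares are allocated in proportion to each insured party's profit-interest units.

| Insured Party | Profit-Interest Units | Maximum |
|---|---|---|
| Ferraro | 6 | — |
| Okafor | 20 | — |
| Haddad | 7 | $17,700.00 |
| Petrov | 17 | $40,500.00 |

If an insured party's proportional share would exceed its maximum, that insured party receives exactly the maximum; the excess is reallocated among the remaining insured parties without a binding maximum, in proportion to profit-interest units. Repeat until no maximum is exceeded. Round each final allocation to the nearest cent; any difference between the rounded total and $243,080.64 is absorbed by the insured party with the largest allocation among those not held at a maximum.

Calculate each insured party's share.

Combined profit-interest units = 50.
Unconstrained shares: Ferraro 29,169.6768; Okafor 97,232.2560; Haddad 34,031.2896; Petrov 82,647.4176.
Cap binds for Haddad ($17,700.00), Petrov ($40,500.00); residual $184,880.64 reallocated over remaining profit-interest units 26.
Redistributed shares: Ferraro 42,664.7631 → $42,664.76; Okafor 142,215.8769 → $142,215.88.

Ferraro: $42,664.76 · Okafor: $142,215.88 · Haddad: $17,700.00 · Petrov: $40,500.00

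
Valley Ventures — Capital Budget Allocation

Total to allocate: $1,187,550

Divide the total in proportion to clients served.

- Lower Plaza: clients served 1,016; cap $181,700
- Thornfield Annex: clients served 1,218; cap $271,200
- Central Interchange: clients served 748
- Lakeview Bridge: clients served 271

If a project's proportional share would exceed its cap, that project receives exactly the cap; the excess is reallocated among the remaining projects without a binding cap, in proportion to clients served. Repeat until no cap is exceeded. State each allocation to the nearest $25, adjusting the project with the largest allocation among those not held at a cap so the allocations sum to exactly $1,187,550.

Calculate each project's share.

Lower Plaza: $181,700 | Thornfield Annex: $271,200 | Central Interchange: $539,275 | Lakeview Bridge: $195,375

Combined clients served = 3,253.
Proportional shares (ignoring caps): Lower Plaza 370,904.03; Thornfield Annex 444,646.76; Central Interchange 273,067.14; Lakeview Bridge 98,932.08.
Capped: Lower Plaza ($181,700), Thornfield Annex ($271,200); balance $734,650 reallocated over remaining clients served 1,019.
Redistributed shares: Central Interchange 539,272.03 → $539,275; Lakeview Bridge 195,377.97 → $195,375.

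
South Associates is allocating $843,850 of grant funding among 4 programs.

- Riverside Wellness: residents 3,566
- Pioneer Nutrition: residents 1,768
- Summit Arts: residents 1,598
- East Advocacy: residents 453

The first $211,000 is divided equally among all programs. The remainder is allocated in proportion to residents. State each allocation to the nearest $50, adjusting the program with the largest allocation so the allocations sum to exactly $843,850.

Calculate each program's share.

Riverside Wellness: $358,350; Pioneer Nutrition: $204,250; Summit Arts: $189,700; East Advocacy: $91,550

First tranche $211,000 split equally: $52,750 each.
Remainder $632,850 by residents (total 7,385): Riverside Wellness 305,584.71 → $305,600; Pioneer Nutrition 151,506.95 → $151,500; Summit Arts 136,938.97 → $136,950; East Advocacy 38,819.37 → $38,800.
Totals: Riverside Wellness $52,750 + $305,600 = $358,350; Pioneer Nutrition $52,750 + $151,500 = $204,250; Summit Arts $52,750 + $136,950 = $189,700; East Advocacy $52,750 + $38,800 = $91,550.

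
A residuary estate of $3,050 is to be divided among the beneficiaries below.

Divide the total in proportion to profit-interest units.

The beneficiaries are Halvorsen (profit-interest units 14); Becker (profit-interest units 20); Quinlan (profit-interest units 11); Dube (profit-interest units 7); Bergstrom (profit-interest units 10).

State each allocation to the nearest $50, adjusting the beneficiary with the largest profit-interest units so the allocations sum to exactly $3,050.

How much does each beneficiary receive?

Sum of profit-interest units: 62.
Unrounded shares: Halvorsen 14/62 × $3,050 = 688.71; Becker 20/62 × $3,050 = 983.87; Quinlan 11/62 × $3,050 = 541.13; Dube 7/62 × $3,050 = 344.35; Bergstrom 10/62 × $3,050 = 491.94.
Rounded to nearest $50: Halvorsen $700; Becker $1,000; Quinlan $550; Dube $350; Bergstrom $500. Sum = $3,100.
Difference $3,050 − $3,100 = −$50 applied to largest profit-interest units (Becker): Becker becomes $950.

Halvorsen: $700; Becker: $950; Quinlan: $550; Dube: $350; Bergstrom: $500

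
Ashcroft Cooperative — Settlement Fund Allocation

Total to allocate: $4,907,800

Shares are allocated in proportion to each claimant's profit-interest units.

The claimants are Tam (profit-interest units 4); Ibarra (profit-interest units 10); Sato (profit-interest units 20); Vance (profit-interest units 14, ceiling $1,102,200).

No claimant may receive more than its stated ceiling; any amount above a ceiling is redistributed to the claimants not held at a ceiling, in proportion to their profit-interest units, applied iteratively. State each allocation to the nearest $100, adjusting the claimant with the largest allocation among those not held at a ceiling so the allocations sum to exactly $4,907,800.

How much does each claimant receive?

Total profit-interest units = 48.
Proportional shares (ignoring caps): Tam 408,983.33; Ibarra 1,022,458.33; Sato 2,044,916.67; Vance 1,431,441.67.
Cap binds for Vance ($1,102,200); balance $3,805,600 reallocated over remaining profit-interest units 34.
Remaining shares: Tam 447,717.65 → $447,700; Ibarra 1,119,294.12 → $1,119,300; Sato 2,238,588.24 → $2,238,600.

Tam: $447,700 | Ibarra: $1,119,300 | Sato: $2,238,600 | Vance: $1,102,200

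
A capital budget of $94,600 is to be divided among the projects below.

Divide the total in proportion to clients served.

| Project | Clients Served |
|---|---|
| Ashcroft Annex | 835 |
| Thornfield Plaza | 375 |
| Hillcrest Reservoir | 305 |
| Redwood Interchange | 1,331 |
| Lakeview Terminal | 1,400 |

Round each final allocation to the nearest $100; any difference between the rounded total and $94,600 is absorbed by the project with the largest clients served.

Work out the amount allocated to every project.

Total clients served = 835 + 375 + 305 + 1,331 + 1,400 = 4,246.
Raw shares: Ashcroft Annex 18,603.63; Thornfield Plaza 8,354.92; Hillcrest Reservoir 6,795.34; Redwood Interchange 29,654.40; Lakeview Terminal 31,191.71.
Rounded to nearest $100: Ashcroft Annex $18,600; Thornfield Plaza $8,400; Hillcrest Reservoir $6,800; Redwood Interchange $29,700; Lakeview Terminal $31,200. Sum = $94,700.
Difference $94,600 − $94,700 = −$100 applied to largest clients served (Lakeview Terminal): Lakeview Terminal becomes $31,100.

Ashcroft Annex: $18,600 · Thornfield Plaza: $8,400 · Hillcrest Reservoir: $6,800 · Redwood Interchange: $29,700 · Lakeview Terminal: $31,100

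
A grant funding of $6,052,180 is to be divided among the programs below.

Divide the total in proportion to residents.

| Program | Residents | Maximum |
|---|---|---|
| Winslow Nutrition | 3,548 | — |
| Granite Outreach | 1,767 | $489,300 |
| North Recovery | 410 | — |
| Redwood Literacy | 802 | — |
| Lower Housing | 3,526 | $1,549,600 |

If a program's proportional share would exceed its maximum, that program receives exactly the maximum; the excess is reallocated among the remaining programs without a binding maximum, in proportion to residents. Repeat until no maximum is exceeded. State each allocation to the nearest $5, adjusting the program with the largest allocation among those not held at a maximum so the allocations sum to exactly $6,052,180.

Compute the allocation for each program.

Combined residents = 10,053.
Proportional shares (ignoring caps): Winslow Nutrition 2,135,992.70; Granite Outreach 1,063,782.16; North Recovery 246,831.17; Redwood Literacy 482,825.86; Lower Housing 2,122,748.10.
Held at cap: Granite Outreach ($489,300), Lower Housing ($1,549,600); remaining pool $4,013,280 reallocated over remaining residents 4,760.
Shares after redistribution: Winslow Nutrition 2,991,411.23 → $2,991,410; North Recovery 345,681.68 → $345,680; Redwood Literacy 676,187.09 → $676,185.
Rounding difference +$5 applied to Winslow Nutrition → $2,991,415.

Winslow Nutrition: $2,991,415 · Granite Outreach: $489,300 · North Recovery: $345,680 · Redwood Literacy: $676,185 · Lower Housing: $1,549,600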